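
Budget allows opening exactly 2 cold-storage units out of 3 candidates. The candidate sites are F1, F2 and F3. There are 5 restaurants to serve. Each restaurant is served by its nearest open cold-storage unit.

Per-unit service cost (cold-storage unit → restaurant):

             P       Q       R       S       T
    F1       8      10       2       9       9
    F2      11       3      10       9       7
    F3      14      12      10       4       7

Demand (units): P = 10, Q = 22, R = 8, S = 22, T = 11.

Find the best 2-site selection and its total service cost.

Choose F2 and F3; total service cost 421.

With exactly 2 open, each restaurant uses its cheapest among the chosen.
{F2, F3}: P→F2 11·10=110, Q→F2 3·22=66, R→F2 10·8=80, S→F3 4·22=88, T→F2 7·11=77. Service cost 421.
{F1, F2}: service cost 437
{F1, F3}: service cost 481
Among all 3 size-2 choices, {F2, F3} is lowest.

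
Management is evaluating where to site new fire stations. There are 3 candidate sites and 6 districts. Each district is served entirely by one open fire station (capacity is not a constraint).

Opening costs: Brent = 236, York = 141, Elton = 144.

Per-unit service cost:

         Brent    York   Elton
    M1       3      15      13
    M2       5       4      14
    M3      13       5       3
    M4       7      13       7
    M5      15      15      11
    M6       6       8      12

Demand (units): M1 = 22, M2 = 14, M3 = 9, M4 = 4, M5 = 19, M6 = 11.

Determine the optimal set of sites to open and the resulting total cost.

Open Brent and Elton; minimum total cost 846.

For any fixed open set, each district goes to its cheapest open site; total = fixed + service.
{Brent, Elton}: M1→Brent 3·22=66, M2→Brent 5·14=70, M3→Elton 3·9=27, M4→Brent 7·4=28, M5→Elton 11·19=209, M6→Brent 6·11=66. Service 466; fixed 380; total 846.
{Brent}: service 632 + fixed 236 = 868
{Brent, York}: M1→Brent 3·22=66, M2→York 4·14=56, M3→York 5·9=45, M4→Brent 7·4=28, M5→Brent 15·19=285, M6→Brent 6·11=66. Service 546; fixed 377; total 923.
{Brent, York, Elton}: service 452 + fixed 521 = 973
No other subset beats 846.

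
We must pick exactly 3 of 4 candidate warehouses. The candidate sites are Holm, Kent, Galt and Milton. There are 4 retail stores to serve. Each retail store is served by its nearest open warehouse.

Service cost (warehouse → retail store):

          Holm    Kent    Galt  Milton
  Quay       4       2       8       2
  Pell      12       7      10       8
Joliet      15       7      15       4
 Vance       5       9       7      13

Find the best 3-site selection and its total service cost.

Choose Holm, Kent and Milton; total service cost 18.

With exactly 3 open, each retail store uses its cheapest among the chosen.
{Holm, Kent, Milton}: Quay→Kent 2, Pell→Kent 7, Joliet→Milton 4, Vance→Holm 5. Service cost 18.
{Holm, Galt, Milton}: service cost 19
{Kent, Galt, Milton}: service cost 20
Among all 4 size-3 choices, {Holm, Kent, Milton} is lowest.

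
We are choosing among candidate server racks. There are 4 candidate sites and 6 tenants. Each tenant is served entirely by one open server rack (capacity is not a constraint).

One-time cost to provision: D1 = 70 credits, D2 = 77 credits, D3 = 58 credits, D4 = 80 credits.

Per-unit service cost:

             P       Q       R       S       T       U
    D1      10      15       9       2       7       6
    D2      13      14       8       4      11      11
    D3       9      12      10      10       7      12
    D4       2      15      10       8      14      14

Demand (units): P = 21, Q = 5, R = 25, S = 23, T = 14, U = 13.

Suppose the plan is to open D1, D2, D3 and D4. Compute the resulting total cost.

Each tenant is assigned to its cheapest site among the open ones.
{D1, D2, D3, D4}: P→D4 2·21=42, Q→D3 12·5=60, R→D2 8·25=200, S→D1 2·23=46, T→D1 7·14=98, U→D1 6·13=78. Service 524; fixed 285; total 809.

Total cost: 809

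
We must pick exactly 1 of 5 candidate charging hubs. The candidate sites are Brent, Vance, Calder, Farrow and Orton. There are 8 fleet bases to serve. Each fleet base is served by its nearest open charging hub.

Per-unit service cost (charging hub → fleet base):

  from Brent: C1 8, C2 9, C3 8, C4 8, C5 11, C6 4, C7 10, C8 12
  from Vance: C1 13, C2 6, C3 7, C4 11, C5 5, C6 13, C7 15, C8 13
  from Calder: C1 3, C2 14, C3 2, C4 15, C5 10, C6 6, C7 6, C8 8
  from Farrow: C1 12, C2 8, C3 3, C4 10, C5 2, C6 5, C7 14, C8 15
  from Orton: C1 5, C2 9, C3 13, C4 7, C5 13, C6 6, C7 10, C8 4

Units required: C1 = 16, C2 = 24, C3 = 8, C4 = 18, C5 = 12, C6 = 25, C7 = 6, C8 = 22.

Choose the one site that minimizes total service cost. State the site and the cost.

With exactly 1 open, each fleet base uses its cheapest among the chosen.
{Orton}: C1→Orton 5·16=80, C2→Orton 9·24=216, C3→Orton 13·8=104, C4→Orton 7·18=126, C5→Orton 13·12=156, C6→Orton 6·25=150, C7→Orton 10·6=60, C8→Orton 4·22=88. Service cost 980.
{Brent}: service cost 1108
{Farrow}: service cost 1151
Among all 5 size-1 choices, {Orton} is lowest.

Choose Orton only; total service cost 980.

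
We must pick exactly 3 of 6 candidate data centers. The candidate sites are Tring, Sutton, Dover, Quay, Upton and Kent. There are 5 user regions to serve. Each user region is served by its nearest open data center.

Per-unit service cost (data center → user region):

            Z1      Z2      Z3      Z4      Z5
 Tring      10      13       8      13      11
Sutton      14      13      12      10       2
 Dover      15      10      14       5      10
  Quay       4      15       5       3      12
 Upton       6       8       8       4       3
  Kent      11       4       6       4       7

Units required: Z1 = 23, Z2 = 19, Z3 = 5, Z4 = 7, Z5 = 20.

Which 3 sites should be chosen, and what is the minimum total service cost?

Choose Sutton, Quay and Kent; total service cost 254.

With exactly 3 open, each user region uses its cheapest among the chosen.
{Sutton, Quay, Kent}: Z1→Quay 4·23=92, Z2→Kent 4·19=76, Z3→Quay 5·5=25, Z4→Quay 3·7=21, Z5→Sutton 2·20=40. Service cost 254.
{Quay, Upton, Kent}: service cost 274
{Sutton, Upton, Kent}: service cost 312
Among all 20 size-3 choices, {Sutton, Quay, Kent} is lowest.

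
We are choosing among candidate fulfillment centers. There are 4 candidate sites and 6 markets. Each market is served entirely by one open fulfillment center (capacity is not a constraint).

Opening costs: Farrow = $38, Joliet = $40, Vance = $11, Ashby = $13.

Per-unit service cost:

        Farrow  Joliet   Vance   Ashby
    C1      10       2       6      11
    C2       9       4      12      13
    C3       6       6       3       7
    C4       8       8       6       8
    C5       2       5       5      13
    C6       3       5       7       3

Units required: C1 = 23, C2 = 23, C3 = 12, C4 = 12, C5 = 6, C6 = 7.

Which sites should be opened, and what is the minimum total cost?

Open Joliet, Vance and Ashby; minimum total cost 361.

For any fixed open set, each market goes to its cheapest open site; total = fixed + service.
{Joliet, Vance, Ashby}: C1→Joliet 2·23=46, C2→Joliet 4·23=92, C3→Vance 3·12=36, C4→Vance 6·12=72, C5→Joliet 5·6=30, C6→Ashby 3·7=21. Service 297; fixed 64; total 361.
{Joliet, Vance}: service 311 + fixed 51 = 362
{Farrow, Joliet, Vance}: service 279 + fixed 89 = 368
{Farrow, Joliet, Vance, Ashby}: C1→Joliet 2·23=46, C2→Joliet 4·23=92, C3→Vance 3·12=36, C4→Vance 6·12=72, C5→Farrow 2·6=12, C6→Farrow 3·7=21. Service 279; fixed 102; total 381.
(All 15 nonempty subsets were checked; Joliet, Vance and Ashby is lowest.)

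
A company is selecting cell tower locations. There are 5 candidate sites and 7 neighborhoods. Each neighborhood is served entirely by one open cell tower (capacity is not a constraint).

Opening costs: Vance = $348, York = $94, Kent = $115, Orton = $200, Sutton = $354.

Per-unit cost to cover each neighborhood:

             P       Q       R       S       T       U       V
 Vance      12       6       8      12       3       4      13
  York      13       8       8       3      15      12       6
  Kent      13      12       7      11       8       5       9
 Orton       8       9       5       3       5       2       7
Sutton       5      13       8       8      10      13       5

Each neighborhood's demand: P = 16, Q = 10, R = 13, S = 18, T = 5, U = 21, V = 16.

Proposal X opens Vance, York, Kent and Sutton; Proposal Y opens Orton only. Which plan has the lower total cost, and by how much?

Proposal Y is cheaper by 659.

Proposal X: {Vance, York, Kent, Sutton}: P→Sutton 5·16=80, Q→Vance 6·10=60, R→Kent 7·13=91, S→York 3·18=54, T→Vance 3·5=15, U→Vance 4·21=84, V→Sutton 5·16=80. Service 464; fixed 911; total 1375.
Proposal Y: {Orton}: P→Orton 8·16=128, Q→Orton 9·10=90, R→Orton 5·13=65, S→Orton 3·18=54, T→Orton 5·5=25, U→Orton 2·21=42, V→Orton 7·16=112. Service 516; fixed 200; total 716.
Difference: |1375 − 716| = 659.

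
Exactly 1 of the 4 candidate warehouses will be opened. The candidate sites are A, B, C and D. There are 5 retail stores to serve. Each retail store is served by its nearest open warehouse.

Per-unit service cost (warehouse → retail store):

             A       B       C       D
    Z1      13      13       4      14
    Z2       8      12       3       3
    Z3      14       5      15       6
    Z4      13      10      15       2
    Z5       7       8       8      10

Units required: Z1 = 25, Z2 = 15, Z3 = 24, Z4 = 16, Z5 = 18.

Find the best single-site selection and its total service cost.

Choose D only; total service cost 751.

With exactly 1 open, each retail store uses its cheapest among the chosen.
{D}: Z1→D 14·25=350, Z2→D 3·15=45, Z3→D 6·24=144, Z4→D 2·16=32, Z5→D 10·18=180. Service cost 751.
{C}: service cost 889
{B}: service cost 929
Among all 4 size-1 choices, {D} is lowest.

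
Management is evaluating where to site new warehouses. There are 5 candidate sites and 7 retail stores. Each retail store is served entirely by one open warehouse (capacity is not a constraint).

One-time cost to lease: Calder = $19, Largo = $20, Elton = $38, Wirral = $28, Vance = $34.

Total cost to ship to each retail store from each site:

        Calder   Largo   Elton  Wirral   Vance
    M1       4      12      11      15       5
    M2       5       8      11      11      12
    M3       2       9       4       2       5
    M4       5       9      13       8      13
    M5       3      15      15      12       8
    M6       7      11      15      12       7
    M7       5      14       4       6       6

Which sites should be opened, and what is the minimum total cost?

For any fixed open set, each retail store goes to its cheapest open site; total = fixed + service.
{Calder}: M1→Calder 4, M2→Calder 5, M3→Calder 2, M4→Calder 5, M5→Calder 3, M6→Calder 7, M7→Calder 5. Service 31; fixed 19; total 50.
{Calder, Largo}: service 31 + fixed 39 = 70
{Calder, Wirral}: service 31 + fixed 47 = 78
{Calder, Largo, Elton, Wirral, Vance}: service 30 + fixed 139 = 169
No other subset beats 50.

Open Calder only; minimum total cost 50.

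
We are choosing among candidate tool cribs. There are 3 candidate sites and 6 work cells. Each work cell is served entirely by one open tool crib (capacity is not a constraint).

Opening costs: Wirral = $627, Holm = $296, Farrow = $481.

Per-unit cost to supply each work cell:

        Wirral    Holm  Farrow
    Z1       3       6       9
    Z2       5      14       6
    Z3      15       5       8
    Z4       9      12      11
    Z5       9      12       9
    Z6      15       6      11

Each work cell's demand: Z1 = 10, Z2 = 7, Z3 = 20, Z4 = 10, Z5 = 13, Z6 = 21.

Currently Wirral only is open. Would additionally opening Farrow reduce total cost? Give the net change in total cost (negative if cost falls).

No — net change +257 (cost rises by 257).

Current service cost with {Wirral}: 887.
Adding Farrow: each work cell re-picks its cheapest; new service cost 663, saving 224.
Extra fixed cost: 481. Net change = 481 − 224 = 257.
(Totals: 1514 → 1771.)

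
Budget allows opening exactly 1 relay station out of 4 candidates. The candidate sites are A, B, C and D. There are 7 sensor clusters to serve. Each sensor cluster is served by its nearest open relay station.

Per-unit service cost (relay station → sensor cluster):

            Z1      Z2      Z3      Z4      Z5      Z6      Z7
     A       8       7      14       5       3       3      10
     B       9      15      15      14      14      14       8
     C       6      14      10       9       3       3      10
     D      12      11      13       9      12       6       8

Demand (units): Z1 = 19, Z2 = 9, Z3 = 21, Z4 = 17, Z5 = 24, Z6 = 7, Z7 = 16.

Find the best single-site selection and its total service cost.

Choose A only; total service cost 847.

With exactly 1 open, each sensor cluster uses its cheapest among the chosen.
{A}: Z1→A 8·19=152, Z2→A 7·9=63, Z3→A 14·21=294, Z4→A 5·17=85, Z5→A 3·24=72, Z6→A 3·7=21, Z7→A 10·16=160. Service cost 847.
{C}: service cost 856
{D}: service cost 1211
Among all 4 size-1 choices, {A} is lowest.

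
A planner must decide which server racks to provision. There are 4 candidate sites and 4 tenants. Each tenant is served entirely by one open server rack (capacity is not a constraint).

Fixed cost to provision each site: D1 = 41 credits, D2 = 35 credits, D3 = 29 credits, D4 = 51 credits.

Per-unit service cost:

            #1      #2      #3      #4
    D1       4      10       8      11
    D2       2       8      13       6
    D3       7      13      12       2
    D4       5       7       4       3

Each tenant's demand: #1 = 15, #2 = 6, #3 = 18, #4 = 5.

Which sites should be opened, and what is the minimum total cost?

For any fixed open set, each tenant goes to its cheapest open site; total = fixed + service.
{D2, D4}: #1→D2 2·15=30, #2→D4 7·6=42, #3→D4 4·18=72, #4→D4 3·5=15. Service 159; fixed 86; total 245.
{D4}: #1→D4 5·15=75, #2→D4 7·6=42, #3→D4 4·18=72, #4→D4 3·5=15. Service 204; fixed 51; total 255.
{D2, D3, D4}: #1→D2 2·15=30, #2→D4 7·6=42, #3→D4 4·18=72, #4→D3 2·5=10. Service 154; fixed 115; total 269.
{D1, D2, D3, D4}: #1→D2 2·15=30, #2→D4 7·6=42, #3→D4 4·18=72, #4→D3 2·5=10. Service 154; fixed 156; total 310.
No other subset beats 245.

Open D2 and D4; minimum total cost 245.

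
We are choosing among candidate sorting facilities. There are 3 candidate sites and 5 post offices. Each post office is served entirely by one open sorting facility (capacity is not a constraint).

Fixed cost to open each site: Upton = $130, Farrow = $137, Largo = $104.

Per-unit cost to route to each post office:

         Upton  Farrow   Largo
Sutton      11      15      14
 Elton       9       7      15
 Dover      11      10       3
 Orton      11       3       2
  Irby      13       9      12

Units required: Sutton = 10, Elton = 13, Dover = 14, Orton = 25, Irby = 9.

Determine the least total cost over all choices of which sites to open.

Minimum total cost: 639

For any fixed open set, each post office goes to its cheapest open site; total = fixed + service.
{Largo}: Sutton→Largo 14·10=140, Elton→Largo 15·13=195, Dover→Largo 3·14=42, Orton→Largo 2·25=50, Irby→Largo 12·9=108. Service 535; fixed 104; total 639.
{Farrow, Largo}: Sutton→Largo 14·10=140, Elton→Farrow 7·13=91, Dover→Largo 3·14=42, Orton→Largo 2·25=50, Irby→Farrow 9·9=81. Service 404; fixed 241; total 645.
{Upton, Largo}: service 427 + fixed 234 = 661
{Upton, Farrow, Largo}: Sutton→Upton 11·10=110, Elton→Farrow 7·13=91, Dover→Largo 3·14=42, Orton→Largo 2·25=50, Irby→Farrow 9·9=81. Service 374; fixed 371; total 745.
No other subset beats 639.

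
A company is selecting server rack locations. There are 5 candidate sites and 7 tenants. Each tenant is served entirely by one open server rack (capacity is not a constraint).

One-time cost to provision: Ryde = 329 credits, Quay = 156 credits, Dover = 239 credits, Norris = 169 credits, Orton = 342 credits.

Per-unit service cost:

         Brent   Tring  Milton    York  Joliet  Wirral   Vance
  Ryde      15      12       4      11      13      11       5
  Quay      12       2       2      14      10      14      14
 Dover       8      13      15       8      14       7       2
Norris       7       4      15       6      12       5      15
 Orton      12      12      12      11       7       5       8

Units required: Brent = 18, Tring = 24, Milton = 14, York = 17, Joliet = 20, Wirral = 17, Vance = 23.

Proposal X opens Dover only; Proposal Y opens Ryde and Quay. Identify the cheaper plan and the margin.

Proposal X: {Dover}: Brent→Dover 8·18=144, Tring→Dover 13·24=312, Milton→Dover 15·14=210, York→Dover 8·17=136, Joliet→Dover 14·20=280, Wirral→Dover 7·17=119, Vance→Dover 2·23=46. Service 1247; fixed 239; total 1486.
Proposal Y: {Ryde, Quay}: Brent→Quay 12·18=216, Tring→Quay 2·24=48, Milton→Quay 2·14=28, York→Ryde 11·17=187, Joliet→Quay 10·20=200, Wirral→Ryde 11·17=187, Vance→Ryde 5·23=115. Service 981; fixed 485; total 1466.
Difference: |1486 − 1466| = 20.

Proposal Y is cheaper by 20.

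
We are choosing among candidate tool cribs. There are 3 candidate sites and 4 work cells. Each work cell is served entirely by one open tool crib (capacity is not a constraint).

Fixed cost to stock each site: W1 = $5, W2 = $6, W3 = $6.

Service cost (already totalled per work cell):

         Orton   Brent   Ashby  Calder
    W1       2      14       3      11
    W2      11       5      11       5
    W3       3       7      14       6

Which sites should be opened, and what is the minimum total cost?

Open W1 and W2; minimum total cost 26.

For any fixed open set, each work cell goes to its cheapest open site; total = fixed + service.
{W1, W2}: Orton→W1 2, Brent→W2 5, Ashby→W1 3, Calder→W2 5. Service 15; fixed 11; total 26.
{W1, W3}: Orton→W1 2, Brent→W3 7, Ashby→W1 3, Calder→W3 6. Service 18; fixed 11; total 29.
{W1, W2, W3}: service 15 + fixed 17 = 32
{W1}: service 30 + fixed 5 = 35
No other subset beats 26.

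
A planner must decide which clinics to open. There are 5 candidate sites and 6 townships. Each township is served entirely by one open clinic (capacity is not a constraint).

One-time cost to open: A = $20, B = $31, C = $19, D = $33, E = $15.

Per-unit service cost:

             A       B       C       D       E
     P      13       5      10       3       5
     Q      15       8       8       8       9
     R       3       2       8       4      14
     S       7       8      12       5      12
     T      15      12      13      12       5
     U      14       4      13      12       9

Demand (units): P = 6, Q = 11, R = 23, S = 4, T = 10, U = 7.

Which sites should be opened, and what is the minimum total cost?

For any fixed open set, each township goes to its cheapest open site; total = fixed + service.
{B, E}: P→B 5·6=30, Q→B 8·11=88, R→B 2·23=46, S→B 8·4=32, T→E 5·10=50, U→B 4·7=28. Service 274; fixed 46; total 320.
{B, D, E}: P→D 3·6=18, Q→B 8·11=88, R→B 2·23=46, S→D 5·4=20, T→E 5·10=50, U→B 4·7=28. Service 250; fixed 79; total 329.
{A, B, E}: service 270 + fixed 66 = 336
{A, B, C, D, E}: service 250 + fixed 118 = 368
No other subset beats 320.

Open B and E; minimum total cost 320.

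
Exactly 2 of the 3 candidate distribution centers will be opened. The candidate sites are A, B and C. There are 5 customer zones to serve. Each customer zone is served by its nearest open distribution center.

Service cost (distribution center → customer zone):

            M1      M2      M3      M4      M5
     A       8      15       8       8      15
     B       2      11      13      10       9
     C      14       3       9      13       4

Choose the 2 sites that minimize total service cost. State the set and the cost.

Choose B and C; total service cost 28.

With exactly 2 open, each customer zone uses its cheapest among the chosen.
{B, C}: M1→B 2, M2→C 3, M3→C 9, M4→B 10, M5→C 4. Service cost 28.
{A, C}: service cost 31
{A, B}: service cost 38
Among all 3 size-2 choices, {B, C} is lowest.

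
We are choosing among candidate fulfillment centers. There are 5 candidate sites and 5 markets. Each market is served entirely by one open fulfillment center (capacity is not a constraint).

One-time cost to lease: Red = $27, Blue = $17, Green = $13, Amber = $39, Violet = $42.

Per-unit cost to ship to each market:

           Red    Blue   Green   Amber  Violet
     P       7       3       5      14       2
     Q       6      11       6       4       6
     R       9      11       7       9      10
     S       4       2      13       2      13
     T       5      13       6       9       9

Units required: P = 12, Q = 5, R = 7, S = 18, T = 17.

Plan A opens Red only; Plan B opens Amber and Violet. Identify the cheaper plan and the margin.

Plan A: {Red}: P→Red 7·12=84, Q→Red 6·5=30, R→Red 9·7=63, S→Red 4·18=72, T→Red 5·17=85. Service 334; fixed 27; total 361.
Plan B: {Amber, Violet}: P→Violet 2·12=24, Q→Amber 4·5=20, R→Amber 9·7=63, S→Amber 2·18=36, T→Amber 9·17=153. Service 296; fixed 81; total 377.
Difference: |361 − 377| = 16.

Plan A is cheaper by 16.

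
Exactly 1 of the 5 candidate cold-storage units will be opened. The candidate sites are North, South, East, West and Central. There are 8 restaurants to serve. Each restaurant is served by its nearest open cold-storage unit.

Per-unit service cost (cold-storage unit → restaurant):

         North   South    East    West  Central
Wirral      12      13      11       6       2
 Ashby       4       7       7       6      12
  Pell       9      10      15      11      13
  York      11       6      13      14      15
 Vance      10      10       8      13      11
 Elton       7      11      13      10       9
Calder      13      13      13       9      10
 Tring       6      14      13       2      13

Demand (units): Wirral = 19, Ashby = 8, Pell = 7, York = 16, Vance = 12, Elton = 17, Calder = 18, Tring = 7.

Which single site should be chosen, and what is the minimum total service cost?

With exactly 1 open, each restaurant uses its cheapest among the chosen.
{West}: Wirral→West 6·19=114, Ashby→West 6·8=48, Pell→West 11·7=77, York→West 14·16=224, Vance→West 13·12=156, Elton→West 10·17=170, Calder→West 9·18=162, Tring→West 2·7=14. Service cost 965.
{North}: service cost 1014
{Central}: service cost 1021
Among all 5 size-1 choices, {West} is lowest.

Choose West only; total service cost 965.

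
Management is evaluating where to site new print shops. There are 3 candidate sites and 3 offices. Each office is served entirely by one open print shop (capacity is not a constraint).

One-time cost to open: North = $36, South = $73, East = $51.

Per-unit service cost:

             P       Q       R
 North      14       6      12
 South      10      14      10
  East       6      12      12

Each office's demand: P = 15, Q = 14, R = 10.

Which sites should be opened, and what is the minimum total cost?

Open North and East; minimum total cost 381.

For any fixed open set, each office goes to its cheapest open site; total = fixed + service.
{North, East}: P→East 6·15=90, Q→North 6·14=84, R→North 12·10=120. Service 294; fixed 87; total 381.
{East}: P→East 6·15=90, Q→East 12·14=168, R→East 12·10=120. Service 378; fixed 51; total 429.
{North, South, East}: service 274 + fixed 160 = 434
{North}: service 414 + fixed 36 = 450
No other subset beats 381.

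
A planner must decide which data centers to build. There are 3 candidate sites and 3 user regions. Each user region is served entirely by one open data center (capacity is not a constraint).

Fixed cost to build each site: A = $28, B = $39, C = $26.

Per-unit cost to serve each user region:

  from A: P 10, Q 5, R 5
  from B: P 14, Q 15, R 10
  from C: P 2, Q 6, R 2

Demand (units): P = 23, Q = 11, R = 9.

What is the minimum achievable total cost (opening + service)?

For any fixed open set, each user region goes to its cheapest open site; total = fixed + service.
{C}: P→C 2·23=46, Q→C 6·11=66, R→C 2·9=18. Service 130; fixed 26; total 156.
{A, C}: service 119 + fixed 54 = 173
{B, C}: service 130 + fixed 65 = 195
{A, B, C}: P→C 2·23=46, Q→A 5·11=55, R→C 2·9=18. Service 119; fixed 93; total 212.
No other subset beats 156.

Minimum total cost: 156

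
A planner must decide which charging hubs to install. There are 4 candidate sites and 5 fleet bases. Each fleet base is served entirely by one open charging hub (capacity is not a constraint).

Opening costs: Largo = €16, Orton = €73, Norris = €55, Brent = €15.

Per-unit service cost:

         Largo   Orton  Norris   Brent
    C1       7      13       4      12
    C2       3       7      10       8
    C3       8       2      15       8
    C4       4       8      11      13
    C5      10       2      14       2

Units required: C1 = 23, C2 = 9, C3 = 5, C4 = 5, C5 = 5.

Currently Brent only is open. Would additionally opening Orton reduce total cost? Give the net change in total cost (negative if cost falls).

No — net change +9 (cost rises by 9).

Current service cost with {Brent}: 463.
Adding Orton: each fleet base re-picks its cheapest; new service cost 399, saving 64.
Extra fixed cost: 73. Net change = 73 − 64 = 9.
(Totals: 478 → 487.)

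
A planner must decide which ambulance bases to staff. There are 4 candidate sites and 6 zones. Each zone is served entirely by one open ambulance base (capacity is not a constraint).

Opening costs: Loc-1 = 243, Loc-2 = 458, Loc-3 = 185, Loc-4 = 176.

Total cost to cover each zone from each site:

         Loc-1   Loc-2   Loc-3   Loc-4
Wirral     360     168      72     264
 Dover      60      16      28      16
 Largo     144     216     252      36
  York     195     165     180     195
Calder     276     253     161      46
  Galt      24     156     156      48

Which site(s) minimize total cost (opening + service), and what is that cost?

Open Loc-3 and Loc-4; minimum total cost 759.

For any fixed open set, each zone goes to its cheapest open site; total = fixed + service.
{Loc-3, Loc-4}: Wirral→Loc-3 72, Dover→Loc-4 16, Largo→Loc-4 36, York→Loc-3 180, Calder→Loc-4 46, Galt→Loc-4 48. Service 398; fixed 361; total 759.
{Loc-4}: Wirral→Loc-4 264, Dover→Loc-4 16, Largo→Loc-4 36, York→Loc-4 195, Calder→Loc-4 46, Galt→Loc-4 48. Service 605; fixed 176; total 781.
{Loc-1, Loc-3, Loc-4}: Wirral→Loc-3 72, Dover→Loc-4 16, Largo→Loc-4 36, York→Loc-3 180, Calder→Loc-4 46, Galt→Loc-1 24. Service 374; fixed 604; total 978.
{Loc-1, Loc-2, Loc-3, Loc-4}: service 359 + fixed 1062 = 1421
No other subset beats 759.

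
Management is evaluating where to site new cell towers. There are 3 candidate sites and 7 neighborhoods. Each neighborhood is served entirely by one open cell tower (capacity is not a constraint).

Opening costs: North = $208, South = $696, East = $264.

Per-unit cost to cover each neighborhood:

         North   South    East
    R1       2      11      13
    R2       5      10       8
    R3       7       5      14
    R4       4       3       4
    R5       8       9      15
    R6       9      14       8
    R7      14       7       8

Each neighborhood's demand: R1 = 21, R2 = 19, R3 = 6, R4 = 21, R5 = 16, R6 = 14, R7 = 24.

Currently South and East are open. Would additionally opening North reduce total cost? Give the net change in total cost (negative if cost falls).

Current service cost with {South, East}: 900.
Adding North: each neighborhood re-picks its cheapest; new service cost 638, saving 262.
Extra fixed cost: 208. Net change = 208 − 262 = -54.
(Totals: 1860 → 1806.)

Yes — net change −54 (cost falls by 54).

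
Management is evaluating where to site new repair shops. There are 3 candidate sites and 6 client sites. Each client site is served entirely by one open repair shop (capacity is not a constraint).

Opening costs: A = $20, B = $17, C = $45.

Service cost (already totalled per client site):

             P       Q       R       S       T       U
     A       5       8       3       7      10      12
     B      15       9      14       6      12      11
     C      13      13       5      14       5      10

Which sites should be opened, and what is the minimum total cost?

For any fixed open set, each client site goes to its cheapest open site; total = fixed + service.
{A}: P→A 5, Q→A 8, R→A 3, S→A 7, T→A 10, U→A 12. Service 45; fixed 20; total 65.
{A, B}: service 43 + fixed 37 = 80
{B}: P→B 15, Q→B 9, R→B 14, S→B 6, T→B 12, U→B 11. Service 67; fixed 17; total 84.
{A, B, C}: service 37 + fixed 82 = 119
(All 7 nonempty subsets were checked; A only is lowest.)

Open A only; minimum total cost 65.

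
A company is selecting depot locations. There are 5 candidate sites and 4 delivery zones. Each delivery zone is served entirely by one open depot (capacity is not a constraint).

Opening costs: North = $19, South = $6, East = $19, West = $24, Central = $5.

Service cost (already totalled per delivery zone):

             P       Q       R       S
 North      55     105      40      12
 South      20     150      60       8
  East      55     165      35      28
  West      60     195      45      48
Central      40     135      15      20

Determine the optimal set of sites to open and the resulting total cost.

For any fixed open set, each delivery zone goes to its cheapest open site; total = fixed + service.
{North, South, Central}: P→South 20, Q→North 105, R→Central 15, S→South 8. Service 148; fixed 30; total 178.
{South, Central}: service 178 + fixed 11 = 189
{North, Central}: P→Central 40, Q→North 105, R→Central 15, S→North 12. Service 172; fixed 24; total 196.
{North, South, East, West, Central}: service 148 + fixed 73 = 221
No other subset beats 178.

Open North, South and Central; minimum total cost 178.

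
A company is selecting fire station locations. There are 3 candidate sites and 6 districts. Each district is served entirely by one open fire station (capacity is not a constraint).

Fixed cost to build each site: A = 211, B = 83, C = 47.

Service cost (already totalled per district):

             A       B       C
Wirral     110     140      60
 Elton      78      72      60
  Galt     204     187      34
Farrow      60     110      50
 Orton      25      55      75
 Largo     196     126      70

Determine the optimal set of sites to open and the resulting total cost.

For any fixed open set, each district goes to its cheapest open site; total = fixed + service.
{C}: Wirral→C 60, Elton→C 60, Galt→C 34, Farrow→C 50, Orton→C 75, Largo→C 70. Service 349; fixed 47; total 396.
{B, C}: Wirral→C 60, Elton→C 60, Galt→C 34, Farrow→C 50, Orton→B 55, Largo→C 70. Service 329; fixed 130; total 459.
{A, C}: service 299 + fixed 258 = 557
{A, B, C}: service 299 + fixed 341 = 640
(All 7 nonempty subsets were checked; C only is lowest.)

Open C only; minimum total cost 396.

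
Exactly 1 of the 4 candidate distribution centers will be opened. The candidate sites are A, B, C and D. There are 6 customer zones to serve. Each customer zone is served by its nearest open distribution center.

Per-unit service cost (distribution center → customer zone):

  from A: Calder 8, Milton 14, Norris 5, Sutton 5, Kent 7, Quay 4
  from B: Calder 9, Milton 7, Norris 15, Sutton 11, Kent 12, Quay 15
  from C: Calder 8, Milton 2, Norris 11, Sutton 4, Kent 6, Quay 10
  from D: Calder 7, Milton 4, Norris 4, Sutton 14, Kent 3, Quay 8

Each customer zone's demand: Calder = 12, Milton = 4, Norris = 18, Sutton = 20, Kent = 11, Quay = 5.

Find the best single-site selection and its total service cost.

With exactly 1 open, each customer zone uses its cheapest among the chosen.
{A}: Calder→A 8·12=96, Milton→A 14·4=56, Norris→A 5·18=90, Sutton→A 5·20=100, Kent→A 7·11=77, Quay→A 4·5=20. Service cost 439.
{C}: service cost 498
{D}: service cost 525
Among all 4 size-1 choices, {A} is lowest.

Choose A only; total service cost 439.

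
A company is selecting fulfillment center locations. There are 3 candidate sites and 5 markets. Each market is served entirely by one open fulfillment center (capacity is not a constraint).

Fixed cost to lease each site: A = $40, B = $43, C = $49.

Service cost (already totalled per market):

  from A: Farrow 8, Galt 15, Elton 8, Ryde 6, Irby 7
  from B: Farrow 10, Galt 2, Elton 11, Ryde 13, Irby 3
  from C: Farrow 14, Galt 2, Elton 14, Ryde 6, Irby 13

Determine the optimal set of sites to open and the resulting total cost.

Open B only; minimum total cost 82.

For any fixed open set, each market goes to its cheapest open site; total = fixed + service.
{B}: Farrow→B 10, Galt→B 2, Elton→B 11, Ryde→B 13, Irby→B 3. Service 39; fixed 43; total 82.
{A}: service 44 + fixed 40 = 84
{C}: Farrow→C 14, Galt→C 2, Elton→C 14, Ryde→C 6, Irby→C 13. Service 49; fixed 49; total 98.
{A, B, C}: Farrow→A 8, Galt→B 2, Elton→A 8, Ryde→A 6, Irby→B 3. Service 27; fixed 132; total 159.
(All 7 nonempty subsets were checked; B only is lowest.)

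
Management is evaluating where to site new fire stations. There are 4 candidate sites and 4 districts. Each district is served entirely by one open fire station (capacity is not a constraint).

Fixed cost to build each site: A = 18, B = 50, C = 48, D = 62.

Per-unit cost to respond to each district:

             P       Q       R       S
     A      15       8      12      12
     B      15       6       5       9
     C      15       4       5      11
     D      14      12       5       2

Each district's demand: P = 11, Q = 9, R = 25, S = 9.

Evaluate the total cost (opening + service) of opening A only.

Each district is assigned to its cheapest site among the open ones.
{A}: P→A 15·11=165, Q→A 8·9=72, R→A 12·25=300, S→A 12·9=108. Service 645; fixed 18; total 663.

Total cost: 663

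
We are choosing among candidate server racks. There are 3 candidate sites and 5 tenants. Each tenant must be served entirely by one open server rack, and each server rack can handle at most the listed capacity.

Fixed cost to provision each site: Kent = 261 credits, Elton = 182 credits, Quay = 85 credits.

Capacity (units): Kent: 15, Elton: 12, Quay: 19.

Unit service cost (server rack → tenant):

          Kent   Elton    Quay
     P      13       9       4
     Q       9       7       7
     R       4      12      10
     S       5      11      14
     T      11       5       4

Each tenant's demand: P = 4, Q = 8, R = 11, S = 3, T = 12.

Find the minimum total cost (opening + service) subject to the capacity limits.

Minimum total cost: 707

Open {Kent, Elton, Quay}: P→Quay 4·4=16, Q→Elton 7·8=56, R→Kent 4·11=44, S→Kent 5·3=15, T→Quay 4·12=48.
Loads: Kent carries 14/15, Elton carries 8/12, Quay carries 16/19. Service 179; fixed 528; total 707.
Next best feasible plan costs 719.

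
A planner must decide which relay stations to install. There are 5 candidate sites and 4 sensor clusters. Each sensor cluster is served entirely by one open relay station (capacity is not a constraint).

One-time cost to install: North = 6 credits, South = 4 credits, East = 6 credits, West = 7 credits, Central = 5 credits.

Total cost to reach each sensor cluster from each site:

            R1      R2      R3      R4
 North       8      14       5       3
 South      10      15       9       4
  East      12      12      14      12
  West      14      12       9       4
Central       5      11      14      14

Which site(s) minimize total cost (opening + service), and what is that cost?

For any fixed open set, each sensor cluster goes to its cheapest open site; total = fixed + service.
{North, Central}: R1→Central 5, R2→Central 11, R3→North 5, R4→North 3. Service 24; fixed 11; total 35.
{North}: R1→North 8, R2→North 14, R3→North 5, R4→North 3. Service 30; fixed 6; total 36.
{South, Central}: service 29 + fixed 9 = 38
{North, South, East, West, Central}: service 24 + fixed 28 = 52
No other subset beats 35.

Open North and Central; minimum total cost 35.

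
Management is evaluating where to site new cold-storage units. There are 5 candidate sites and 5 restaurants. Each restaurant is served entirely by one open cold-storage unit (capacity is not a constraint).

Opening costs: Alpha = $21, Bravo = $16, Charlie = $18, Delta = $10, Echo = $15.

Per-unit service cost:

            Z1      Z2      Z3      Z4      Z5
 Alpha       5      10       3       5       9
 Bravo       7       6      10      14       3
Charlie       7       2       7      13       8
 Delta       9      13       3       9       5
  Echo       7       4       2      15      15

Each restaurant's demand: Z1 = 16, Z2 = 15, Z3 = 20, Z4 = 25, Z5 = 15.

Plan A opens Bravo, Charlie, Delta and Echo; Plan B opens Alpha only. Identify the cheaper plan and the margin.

Plan A: {Bravo, Charlie, Delta, Echo}: Z1→Bravo 7·16=112, Z2→Charlie 2·15=30, Z3→Echo 2·20=40, Z4→Delta 9·25=225, Z5→Bravo 3·15=45. Service 452; fixed 59; total 511.
Plan B: {Alpha}: Z1→Alpha 5·16=80, Z2→Alpha 10·15=150, Z3→Alpha 3·20=60, Z4→Alpha 5·25=125, Z5→Alpha 9·15=135. Service 550; fixed 21; total 571.
Difference: |511 − 571| = 60.

Plan A is cheaper by 60.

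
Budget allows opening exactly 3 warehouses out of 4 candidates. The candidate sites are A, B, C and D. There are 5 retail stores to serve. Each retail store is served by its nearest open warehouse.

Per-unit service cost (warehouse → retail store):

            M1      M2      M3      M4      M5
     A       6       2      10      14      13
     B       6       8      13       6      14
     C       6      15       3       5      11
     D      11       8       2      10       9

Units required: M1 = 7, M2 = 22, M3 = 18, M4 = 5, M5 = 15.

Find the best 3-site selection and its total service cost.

Choose A, C and D; total service cost 282.

With exactly 3 open, each retail store uses its cheapest among the chosen.
{A, C, D}: M1→A 6·7=42, M2→A 2·22=44, M3→D 2·18=36, M4→C 5·5=25, M5→D 9·15=135. Service cost 282.
{A, B, D}: service cost 287
{A, B, C}: service cost 330
Among all 4 size-3 choices, {A, C, D} is lowest.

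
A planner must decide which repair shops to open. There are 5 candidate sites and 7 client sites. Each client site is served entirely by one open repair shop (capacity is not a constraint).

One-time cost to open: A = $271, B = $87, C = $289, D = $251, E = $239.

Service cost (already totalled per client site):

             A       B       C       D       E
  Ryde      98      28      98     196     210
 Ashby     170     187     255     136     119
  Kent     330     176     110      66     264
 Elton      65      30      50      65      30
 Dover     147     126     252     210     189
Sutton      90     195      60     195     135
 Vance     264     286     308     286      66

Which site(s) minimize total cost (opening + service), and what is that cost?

Open B and E; minimum total cost 1006.

For any fixed open set, each client site goes to its cheapest open site; total = fixed + service.
{B, E}: Ryde→B 28, Ashby→E 119, Kent→B 176, Elton→B 30, Dover→B 126, Sutton→E 135, Vance→E 66. Service 680; fixed 326; total 1006.
{B}: Ryde→B 28, Ashby→B 187, Kent→B 176, Elton→B 30, Dover→B 126, Sutton→B 195, Vance→B 286. Service 1028; fixed 87; total 1115.
{B, D, E}: service 570 + fixed 577 = 1147
{A, B, C, D, E}: service 495 + fixed 1137 = 1632
No other subset beats 1006.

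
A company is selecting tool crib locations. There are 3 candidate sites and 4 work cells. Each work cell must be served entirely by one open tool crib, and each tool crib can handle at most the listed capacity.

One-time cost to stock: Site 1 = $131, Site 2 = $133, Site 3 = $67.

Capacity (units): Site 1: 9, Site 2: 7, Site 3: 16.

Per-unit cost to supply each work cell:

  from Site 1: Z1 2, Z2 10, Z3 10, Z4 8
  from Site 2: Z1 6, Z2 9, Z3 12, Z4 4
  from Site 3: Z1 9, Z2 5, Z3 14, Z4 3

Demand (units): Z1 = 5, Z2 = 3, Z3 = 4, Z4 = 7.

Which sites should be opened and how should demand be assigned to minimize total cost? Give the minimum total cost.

Open {Site 1, Site 3}: Z1→Site 1 2·5=10, Z2→Site 3 5·3=15, Z3→Site 1 10·4=40, Z4→Site 3 3·7=21.
Loads: Site 1 carries 9/9, Site 3 carries 10/16. Service 86; fixed 198; total 284.
Next best feasible plan costs 300.

Minimum total cost: 284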